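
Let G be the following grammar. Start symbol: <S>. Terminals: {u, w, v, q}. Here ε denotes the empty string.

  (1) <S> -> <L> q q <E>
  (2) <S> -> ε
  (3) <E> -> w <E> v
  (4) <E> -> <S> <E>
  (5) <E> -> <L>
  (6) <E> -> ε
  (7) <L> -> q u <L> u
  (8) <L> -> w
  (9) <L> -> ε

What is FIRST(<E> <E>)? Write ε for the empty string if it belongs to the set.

{ε, q, w}

FIRST(<L>) = {ε, q, w}
FIRST(<S>) = {ε, q, w}  (via <L> q q <E>)
FIRST(<E>) = {ε, q, w}  (via <S> <E>, <L>)
FIRST(<E> <E>): take FIRST of each symbol in turn, carrying on past any symbol whose FIRST contains ε; result {ε, q, w}.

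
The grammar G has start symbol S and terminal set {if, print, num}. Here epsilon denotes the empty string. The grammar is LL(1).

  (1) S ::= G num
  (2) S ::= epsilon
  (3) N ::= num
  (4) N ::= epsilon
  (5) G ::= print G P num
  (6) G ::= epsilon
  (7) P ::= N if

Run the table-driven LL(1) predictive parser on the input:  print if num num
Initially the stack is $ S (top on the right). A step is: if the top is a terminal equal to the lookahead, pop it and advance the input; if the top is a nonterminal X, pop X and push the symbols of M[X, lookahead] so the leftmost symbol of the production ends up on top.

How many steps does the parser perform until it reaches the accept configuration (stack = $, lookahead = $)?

step 1: stack=$ S  input=print if num num $  — expand S ::= G num
step 2: stack=$ num G  input=print if num num $  — expand G ::= print G P num
step 3: stack=$ num num P G print  input=print if num num $  — match print
step 4: stack=$ num num P G  input=if num num $  — expand G ::= epsilon
step 5: stack=$ num num P  input=if num num $  — expand P ::= N if
step 6: stack=$ num num if N  input=if num num $  — expand N ::= epsilon
step 7: stack=$ num num if  input=if num num $  — match if
step 8: stack=$ num num  input=num num $  — match num
step 9: stack=$ num  input=num $  — match num
Accept reached after 9 steps.

9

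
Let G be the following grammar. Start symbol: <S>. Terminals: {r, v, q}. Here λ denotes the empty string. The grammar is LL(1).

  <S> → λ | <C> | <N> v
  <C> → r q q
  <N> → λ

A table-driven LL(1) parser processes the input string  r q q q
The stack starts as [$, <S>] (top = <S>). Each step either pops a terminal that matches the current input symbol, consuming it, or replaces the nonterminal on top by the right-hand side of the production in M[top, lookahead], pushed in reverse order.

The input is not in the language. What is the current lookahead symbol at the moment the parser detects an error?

step 1: stack=$ <S>  input=r q q q $  — expand <S> → <C>
step 2: stack=$ <C>  input=r q q q $  — expand <C> → r q q
step 3: stack=$ q q r  input=r q q q $  — match r
step 4: stack=$ q q  input=q q q $  — match q
step 5: stack=$ q  input=q q $  — match q
step 6: stack=$  input=q $  — error: stack empty but input remains

q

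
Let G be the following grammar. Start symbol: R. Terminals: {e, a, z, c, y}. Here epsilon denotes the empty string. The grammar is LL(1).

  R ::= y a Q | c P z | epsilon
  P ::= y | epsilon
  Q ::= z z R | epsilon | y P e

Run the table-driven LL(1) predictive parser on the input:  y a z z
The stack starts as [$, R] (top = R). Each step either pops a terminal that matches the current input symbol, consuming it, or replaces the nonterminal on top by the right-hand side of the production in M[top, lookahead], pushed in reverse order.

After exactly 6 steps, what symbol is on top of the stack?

step 1: stack=$ R  input=y a z z $  — expand R ::= y a Q
step 2: stack=$ Q a y  input=y a z z $  — match y
step 3: stack=$ Q a  input=a z z $  — match a
step 4: stack=$ Q  input=z z $  — expand Q ::= z z R
step 5: stack=$ R z z  input=z z $  — match z
step 6: stack=$ R z  input=z $  — match z
Stack after step 6: $ R (top = R).

R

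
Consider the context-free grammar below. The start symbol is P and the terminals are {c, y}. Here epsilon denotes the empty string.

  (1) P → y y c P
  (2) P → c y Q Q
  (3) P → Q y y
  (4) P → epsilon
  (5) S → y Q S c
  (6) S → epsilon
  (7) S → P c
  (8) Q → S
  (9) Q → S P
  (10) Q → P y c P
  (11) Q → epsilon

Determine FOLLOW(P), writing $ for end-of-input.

FIRST(P): from P→y y c P we get {y}; from P→c y Q Q we get {c}; from P→Q y y we get {c, y}; from P→epsilon we get {epsilon}. So FIRST(P) = {epsilon, c, y}.
FIRST(S): from S→y Q S c we get {y}; from S→epsilon we get {epsilon}; from S→P c we get {c, y}. So FIRST(S) = {epsilon, c, y}.
FIRST(Q): from Q→S we get {epsilon, c, y}; from Q→S P we get {epsilon, c, y}; from Q→P y c P we get {c, y}; from Q→epsilon we get {epsilon}. So FIRST(Q) = {epsilon, c, y}.
FOLLOW(P) includes $ since P is the start symbol.
FOLLOW(P): in P→y y c P, the suffix after P is empty (adds nothing new); in S→P c, P is followed by c with FIRST {c}; in Q→S P, the suffix after P is empty, so FOLLOW(P) ⊇ FOLLOW(Q) = {$, c, y}; in Q→P y c P (occurrence 1), P is followed by y c P with FIRST {y}; in Q→P y c P (occurrence 2), the suffix after P is empty, so FOLLOW(P) ⊇ FOLLOW(Q) = {$, c, y}. Thus FOLLOW(P) = {$, c, y}.
FOLLOW(Q): in P→c y Q Q (occurrence 1), Q is followed by Q with FIRST {epsilon, c, y}; in P→c y Q Q (occurrence 1), the suffix after Q is nullable, so FOLLOW(Q) ⊇ FOLLOW(P) = {$, c, y}; in P→c y Q Q (occurrence 2), the suffix after Q is empty, so FOLLOW(Q) ⊇ FOLLOW(P) = {$, c, y}; in P→Q y y, Q is followed by y y with FIRST {y}; in S→y Q S c, Q is followed by S c with FIRST {c, y}. Thus FOLLOW(Q) = {$, c, y}.
FOLLOW(S): in S→y Q S c, S is followed by c with FIRST {c}; in Q→S, the suffix after S is empty, so FOLLOW(S) ⊇ FOLLOW(Q) = {$, c, y}; in Q→S P, S is followed by P with FIRST {epsilon, c, y}; in Q→S P, the suffix after S is nullable, so FOLLOW(S) ⊇ FOLLOW(Q) = {$, c, y}. Thus FOLLOW(S) = {$, c, y}.

{$, c, y}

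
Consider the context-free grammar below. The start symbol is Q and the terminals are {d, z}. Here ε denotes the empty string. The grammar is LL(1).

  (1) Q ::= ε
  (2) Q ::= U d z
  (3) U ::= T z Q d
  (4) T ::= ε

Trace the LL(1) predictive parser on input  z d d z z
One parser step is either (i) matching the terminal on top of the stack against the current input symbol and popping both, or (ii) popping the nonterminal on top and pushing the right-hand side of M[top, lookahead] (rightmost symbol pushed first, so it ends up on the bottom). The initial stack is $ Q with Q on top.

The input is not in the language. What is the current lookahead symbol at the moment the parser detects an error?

step 1: stack=$ Q  input=z d d z z $  — expand Q ::= U d z
step 2: stack=$ z d U  input=z d d z z $  — expand U ::= T z Q d
step 3: stack=$ z d d Q z T  input=z d d z z $  — expand T ::= ε
step 4: stack=$ z d d Q z  input=z d d z z $  — match z
step 5: stack=$ z d d Q  input=d d z z $  — expand Q ::= ε
step 6: stack=$ z d d  input=d d z z $  — match d
step 7: stack=$ z d  input=d z z $  — match d
step 8: stack=$ z  input=z z $  — match z
step 9: stack=$  input=z $  — error: stack empty but input remains

z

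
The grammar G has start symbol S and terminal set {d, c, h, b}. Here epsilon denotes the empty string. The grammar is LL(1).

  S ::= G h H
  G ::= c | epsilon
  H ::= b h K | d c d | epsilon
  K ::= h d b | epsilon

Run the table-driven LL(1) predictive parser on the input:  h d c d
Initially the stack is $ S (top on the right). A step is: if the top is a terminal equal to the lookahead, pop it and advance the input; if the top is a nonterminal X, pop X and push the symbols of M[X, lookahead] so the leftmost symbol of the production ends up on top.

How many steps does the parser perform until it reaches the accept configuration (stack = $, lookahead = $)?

7

step 1: stack=$ S  input=h d c d $  — expand S ::= G h H
step 2: stack=$ H h G  input=h d c d $  — expand G ::= epsilon
step 3: stack=$ H h  input=h d c d $  — match h
step 4: stack=$ H  input=d c d $  — expand H ::= d c d
step 5: stack=$ d c d  input=d c d $  — match d
step 6: stack=$ d c  input=c d $  — match c
step 7: stack=$ d  input=d $  — match d
Accept reached after 7 steps.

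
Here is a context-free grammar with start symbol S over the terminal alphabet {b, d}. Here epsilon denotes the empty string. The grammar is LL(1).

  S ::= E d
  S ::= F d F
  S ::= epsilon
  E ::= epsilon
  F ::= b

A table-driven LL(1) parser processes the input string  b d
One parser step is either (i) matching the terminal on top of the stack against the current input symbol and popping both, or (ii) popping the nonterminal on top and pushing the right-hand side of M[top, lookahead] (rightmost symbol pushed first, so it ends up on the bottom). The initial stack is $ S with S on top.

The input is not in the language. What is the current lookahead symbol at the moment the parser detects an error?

$

step 1: stack=$ S  input=b d $  — expand S ::= F d F
step 2: stack=$ F d F  input=b d $  — expand F ::= b
step 3: stack=$ F d b  input=b d $  — match b
step 4: stack=$ F d  input=d $  — match d
step 5: stack=$ F  input=$  — error: M[F, $] is empty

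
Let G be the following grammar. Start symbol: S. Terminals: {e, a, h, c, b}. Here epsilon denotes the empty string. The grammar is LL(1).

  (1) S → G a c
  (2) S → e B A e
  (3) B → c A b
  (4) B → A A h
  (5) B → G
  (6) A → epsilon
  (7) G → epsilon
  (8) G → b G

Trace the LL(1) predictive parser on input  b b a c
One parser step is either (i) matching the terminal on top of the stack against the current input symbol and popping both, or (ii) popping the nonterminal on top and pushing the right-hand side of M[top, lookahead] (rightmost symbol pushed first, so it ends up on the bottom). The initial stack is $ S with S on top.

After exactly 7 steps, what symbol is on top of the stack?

     Stack      Input      Action
  1  $ S        b b a c $  expand S → G a c
  2  $ c a G    b b a c $  expand G → b G
  3  $ c a G b  b b a c $  match b
  4  $ c a G    b a c $    expand G → b G
  5  $ c a G b  b a c $    match b
  6  $ c a G    a c $      expand G → epsilon
  7  $ c a      a c $      match a
Stack after step 7: $ c (top = c).

c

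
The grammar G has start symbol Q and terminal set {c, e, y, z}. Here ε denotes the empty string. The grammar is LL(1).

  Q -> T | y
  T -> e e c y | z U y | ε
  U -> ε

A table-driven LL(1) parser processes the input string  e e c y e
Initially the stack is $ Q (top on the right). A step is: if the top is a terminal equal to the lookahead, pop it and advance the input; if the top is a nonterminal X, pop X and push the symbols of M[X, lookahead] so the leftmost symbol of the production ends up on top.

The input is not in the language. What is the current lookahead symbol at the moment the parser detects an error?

e

step 1: stack=$ Q  input=e e c y e $  — expand Q -> T
step 2: stack=$ T  input=e e c y e $  — expand T -> e e c y
step 3: stack=$ y c e e  input=e e c y e $  — match e
step 4: stack=$ y c e  input=e c y e $  — match e
step 5: stack=$ y c  input=c y e $  — match c
step 6: stack=$ y  input=y e $  — match y
step 7: stack=$  input=e $  — error: stack empty but input remains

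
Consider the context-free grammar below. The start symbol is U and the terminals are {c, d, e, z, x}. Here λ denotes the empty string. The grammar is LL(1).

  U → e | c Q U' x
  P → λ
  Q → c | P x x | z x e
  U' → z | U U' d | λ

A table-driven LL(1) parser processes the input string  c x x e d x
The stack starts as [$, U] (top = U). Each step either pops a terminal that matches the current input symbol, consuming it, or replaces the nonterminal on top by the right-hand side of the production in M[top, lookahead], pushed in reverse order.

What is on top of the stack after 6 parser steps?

     Stack         Input          Action
  1  $ U           c x x e d x $  expand U → c Q U' x
  2  $ x U' Q c    c x x e d x $  match c
  3  $ x U' Q      x x e d x $    expand Q → P x x
  4  $ x U' x x P  x x e d x $    expand P → λ
  5  $ x U' x x    x x e d x $    match x
  6  $ x U' x      x e d x $      match x
Stack after step 6: $ x U' (top = U').

U'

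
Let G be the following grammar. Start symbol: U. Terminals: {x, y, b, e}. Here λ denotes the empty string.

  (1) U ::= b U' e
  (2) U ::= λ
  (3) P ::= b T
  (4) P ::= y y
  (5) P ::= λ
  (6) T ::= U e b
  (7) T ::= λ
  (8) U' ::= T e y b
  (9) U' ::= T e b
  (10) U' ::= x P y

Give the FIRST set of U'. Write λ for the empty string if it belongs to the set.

{b, e, x}

FIRST(U) = {λ, b}
FIRST(P) = {λ, b, y}
FIRST(T) = {λ, b, e}  (via U e b)
FIRST(U') = {b, e, x}  (via T e y b, T e b)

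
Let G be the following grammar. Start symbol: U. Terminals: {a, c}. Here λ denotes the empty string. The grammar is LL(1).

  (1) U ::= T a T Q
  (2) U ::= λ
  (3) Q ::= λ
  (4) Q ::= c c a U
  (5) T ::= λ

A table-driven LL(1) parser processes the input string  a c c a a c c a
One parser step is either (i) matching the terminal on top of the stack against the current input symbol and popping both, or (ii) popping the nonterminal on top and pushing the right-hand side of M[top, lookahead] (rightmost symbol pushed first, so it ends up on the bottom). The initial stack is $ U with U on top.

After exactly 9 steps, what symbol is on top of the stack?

T

     Stack      Input              Action
  1  $ U        a c c a a c c a $  expand U ::= T a T Q
  2  $ Q T a T  a c c a a c c a $  expand T ::= λ
  3  $ Q T a    a c c a a c c a $  match a
  4  $ Q T      c c a a c c a $    expand T ::= λ
  5  $ Q        c c a a c c a $    expand Q ::= c c a U
  6  $ U a c c  c c a a c c a $    match c
  7  $ U a c    c a a c c a $      match c
  8  $ U a      a a c c a $        match a
  9  $ U        a c c a $          expand U ::= T a T Q
Stack after step 9: $ Q T a T (top = T).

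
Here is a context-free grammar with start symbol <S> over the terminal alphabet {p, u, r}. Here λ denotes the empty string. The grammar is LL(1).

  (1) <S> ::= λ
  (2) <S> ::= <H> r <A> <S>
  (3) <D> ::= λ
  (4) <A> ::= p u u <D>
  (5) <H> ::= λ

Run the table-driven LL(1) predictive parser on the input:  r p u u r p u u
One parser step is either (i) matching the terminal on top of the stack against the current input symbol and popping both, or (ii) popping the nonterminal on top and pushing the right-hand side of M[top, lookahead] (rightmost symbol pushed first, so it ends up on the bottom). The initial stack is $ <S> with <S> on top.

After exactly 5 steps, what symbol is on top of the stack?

step 1: stack=$ <S>  input=r p u u r p u u $  — expand <S> ::= <H> r <A> <S>
step 2: stack=$ <S> <A> r <H>  input=r p u u r p u u $  — expand <H> ::= λ
step 3: stack=$ <S> <A> r  input=r p u u r p u u $  — match r
step 4: stack=$ <S> <A>  input=p u u r p u u $  — expand <A> ::= p u u <D>
step 5: stack=$ <S> <D> u u p  input=p u u r p u u $  — match p
Stack after step 5: $ <S> <D> u u (top = u).

u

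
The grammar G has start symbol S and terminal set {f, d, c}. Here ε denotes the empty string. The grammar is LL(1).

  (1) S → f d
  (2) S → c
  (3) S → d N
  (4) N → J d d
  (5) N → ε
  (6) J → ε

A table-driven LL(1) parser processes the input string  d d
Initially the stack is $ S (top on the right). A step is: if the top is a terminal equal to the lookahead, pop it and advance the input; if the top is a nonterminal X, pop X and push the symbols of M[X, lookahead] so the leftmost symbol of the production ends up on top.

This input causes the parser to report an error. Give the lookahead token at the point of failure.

$

     Stack    Input  Action
  1  $ S      d d $  expand S → d N
  2  $ N d    d d $  match d
  3  $ N      d $    expand N → J d d
  4  $ d d J  d $    expand J → ε
  5  $ d d    d $    match d
  6  $ d      $      error: top is terminal d but lookahead is $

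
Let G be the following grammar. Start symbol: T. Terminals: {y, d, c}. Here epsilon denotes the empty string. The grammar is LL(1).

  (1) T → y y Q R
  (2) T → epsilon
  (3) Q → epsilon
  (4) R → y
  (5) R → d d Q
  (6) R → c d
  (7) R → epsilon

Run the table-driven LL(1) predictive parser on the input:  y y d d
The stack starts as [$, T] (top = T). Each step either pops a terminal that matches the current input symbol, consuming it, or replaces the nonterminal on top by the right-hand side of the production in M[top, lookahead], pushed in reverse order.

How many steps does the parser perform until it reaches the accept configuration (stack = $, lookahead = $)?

step 1: stack=$ T  input=y y d d $  — expand T → y y Q R
step 2: stack=$ R Q y y  input=y y d d $  — match y
step 3: stack=$ R Q y  input=y d d $  — match y
step 4: stack=$ R Q  input=d d $  — expand Q → epsilon
step 5: stack=$ R  input=d d $  — expand R → d d Q
step 6: stack=$ Q d d  input=d d $  — match d
step 7: stack=$ Q d  input=d $  — match d
step 8: stack=$ Q  input=$  — expand Q → epsilon
Accept reached after 8 steps.

8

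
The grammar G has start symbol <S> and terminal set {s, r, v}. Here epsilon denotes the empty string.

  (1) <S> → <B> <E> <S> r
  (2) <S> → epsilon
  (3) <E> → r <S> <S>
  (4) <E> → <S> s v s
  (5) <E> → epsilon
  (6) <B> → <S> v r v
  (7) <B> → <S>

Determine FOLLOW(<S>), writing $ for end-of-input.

{$, r, s, v}

FIRST(<S>) = {epsilon, r, s, v}  (via <B> <E> <S> r)
FIRST(<E>) = {epsilon, r, s, v}  (via <S> s v s)
FIRST(<B>) = {epsilon, r, s, v}  (via <S> v r v, <S>)
FOLLOW(<S>) includes $ since <S> is the start symbol.
FOLLOW(<E>): in <S>→<B> <E> <S> r, <E> is followed by <S> r with FIRST {r, s, v}. Thus FOLLOW(<E>) = {r, s, v}.
FOLLOW(<B>): in <S>→<B> <E> <S> r, <B> is followed by <E> <S> r with FIRST {r, s, v}. Thus FOLLOW(<B>) = {r, s, v}.
FOLLOW(<S>): in <S>→<B> <E> <S> r, <S> is followed by r with FIRST {r}; in <E>→r <S> <S> (occurrence 1), <S> is followed by <S> with FIRST {epsilon, r, s, v}; in <E>→r <S> <S> (occurrence 1), the suffix after <S> is nullable, so FOLLOW(<S>) ⊇ FOLLOW(<E>) = {r, s, v}; in <E>→r <S> <S> (occurrence 2), the suffix after <S> is empty, so FOLLOW(<S>) ⊇ FOLLOW(<E>) = {r, s, v}; in <E>→<S> s v s, <S> is followed by s v s with FIRST {s}; in <B>→<S> v r v, <S> is followed by v r v with FIRST {v}; in <B>→<S>, the suffix after <S> is empty, so FOLLOW(<S>) ⊇ FOLLOW(<B>) = {r, s, v}. Thus FOLLOW(<S>) = {$, r, s, v}.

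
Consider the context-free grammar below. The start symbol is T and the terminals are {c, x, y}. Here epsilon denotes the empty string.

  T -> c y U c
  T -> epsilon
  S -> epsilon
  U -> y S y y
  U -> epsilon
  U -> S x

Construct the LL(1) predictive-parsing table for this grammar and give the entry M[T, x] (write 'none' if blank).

none

FIRST(T) = {epsilon, c}
FIRST(S) = {epsilon}
FIRST(U) = {epsilon, x, y}  (via S x)
FOLLOW(T) includes $ since T is the start symbol.
FOLLOW(T): T appears on no right-hand side. Thus FOLLOW(T) = {$}.
For T -> c y U c: FIRST(c y U c) = {c}, so it goes in M[T, t] for t ∈ {c}.
For T -> epsilon: FIRST(epsilon) = {epsilon}, so it goes in M[T, t] for t ∈ {}; since epsilon ∈ FIRST, also for every t ∈ FOLLOW(T) = {$}.
None of these place a production in M[T, x].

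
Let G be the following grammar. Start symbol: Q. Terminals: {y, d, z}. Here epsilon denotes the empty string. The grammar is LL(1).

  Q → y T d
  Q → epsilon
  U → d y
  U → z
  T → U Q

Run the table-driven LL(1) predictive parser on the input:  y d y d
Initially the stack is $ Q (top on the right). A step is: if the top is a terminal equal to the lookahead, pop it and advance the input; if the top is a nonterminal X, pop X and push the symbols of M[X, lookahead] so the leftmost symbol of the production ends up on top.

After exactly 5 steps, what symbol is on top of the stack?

     Stack      Input      Action
  1  $ Q        y d y d $  expand Q → y T d
  2  $ d T y    y d y d $  match y
  3  $ d T      d y d $    expand T → U Q
  4  $ d Q U    d y d $    expand U → d y
  5  $ d Q y d  d y d $    match d
Stack after step 5: $ d Q y (top = y).

y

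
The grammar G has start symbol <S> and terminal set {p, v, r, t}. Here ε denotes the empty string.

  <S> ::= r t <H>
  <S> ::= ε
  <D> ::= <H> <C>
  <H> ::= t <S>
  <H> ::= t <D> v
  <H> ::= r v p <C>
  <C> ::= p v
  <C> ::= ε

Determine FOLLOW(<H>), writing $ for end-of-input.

{$, p, v}

FIRST(<S>): from <S>::=r t <H> we get {r}; from <S>::=ε we get {ε}. So FIRST(<S>) = {ε, r}.
FIRST(<H>): from <H>::=t <S> we get {t}; from <H>::=t <D> v we get {t}; from <H>::=r v p <C> we get {r}. So FIRST(<H>) = {r, t}.
FIRST(<C>): from <C>::=p v we get {p}; from <C>::=ε we get {ε}. So FIRST(<C>) = {ε, p}.
FIRST(<D>): from <D>::=<H> <C> we get {r, t}. So FIRST(<D>) = {r, t}.
FOLLOW(<S>) includes $ since <S> is the start symbol.
FOLLOW(<D>): in <H>::=t <D> v, <D> is followed by v with FIRST {v}. Thus FOLLOW(<D>) = {v}.
FOLLOW(<S>): in <H>::=t <S>, the suffix after <S> is empty, so FOLLOW(<S>) ⊇ FOLLOW(<H>) = {$, p, v}. Thus FOLLOW(<S>) = {$, p, v}.
FOLLOW(<H>): in <S>::=r t <H>, the suffix after <H> is empty, so FOLLOW(<H>) ⊇ FOLLOW(<S>) = {$, p, v}; in <D>::=<H> <C>, <H> is followed by <C> with FIRST {ε, p}; in <D>::=<H> <C>, the suffix after <H> is nullable, so FOLLOW(<H>) ⊇ FOLLOW(<D>) = {v}. Thus FOLLOW(<H>) = {$, p, v}.
FOLLOW(<C>): in <D>::=<H> <C>, the suffix after <C> is empty, so FOLLOW(<C>) ⊇ FOLLOW(<D>) = {v}; in <H>::=r v p <C>, the suffix after <C> is empty, so FOLLOW(<C>) ⊇ FOLLOW(<H>) = {$, p, v}. Thus FOLLOW(<C>) = {$, p, v}.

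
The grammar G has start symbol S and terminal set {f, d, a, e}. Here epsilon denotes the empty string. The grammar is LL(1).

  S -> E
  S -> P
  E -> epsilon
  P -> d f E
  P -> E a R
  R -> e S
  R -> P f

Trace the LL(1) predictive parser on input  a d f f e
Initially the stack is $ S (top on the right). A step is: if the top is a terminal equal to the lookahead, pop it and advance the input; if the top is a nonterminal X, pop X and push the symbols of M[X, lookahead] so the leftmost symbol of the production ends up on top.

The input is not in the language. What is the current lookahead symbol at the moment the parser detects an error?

e

step 1: stack=$ S  input=a d f f e $  — expand S -> P
step 2: stack=$ P  input=a d f f e $  — expand P -> E a R
step 3: stack=$ R a E  input=a d f f e $  — expand E -> epsilon
step 4: stack=$ R a  input=a d f f e $  — match a
step 5: stack=$ R  input=d f f e $  — expand R -> P f
step 6: stack=$ f P  input=d f f e $  — expand P -> d f E
step 7: stack=$ f E f d  input=d f f e $  — match d
step 8: stack=$ f E f  input=f f e $  — match f
step 9: stack=$ f E  input=f e $  — expand E -> epsilon
step 10: stack=$ f  input=f e $  — match f
step 11: stack=$  input=e $  — error: stack empty but input remains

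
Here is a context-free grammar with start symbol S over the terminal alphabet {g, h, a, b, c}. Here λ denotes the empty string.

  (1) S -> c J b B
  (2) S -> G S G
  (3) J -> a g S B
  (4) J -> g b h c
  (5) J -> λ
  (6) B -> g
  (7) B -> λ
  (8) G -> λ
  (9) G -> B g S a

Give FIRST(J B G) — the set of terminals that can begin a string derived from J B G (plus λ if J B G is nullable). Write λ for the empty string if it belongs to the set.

FIRST(J): from J->a g S B we get {a}; from J->g b h c we get {g}; from J->λ we get {λ}. So FIRST(J) = {λ, a, g}.
FIRST(B): from B->g we get {g}; from B->λ we get {λ}. So FIRST(B) = {λ, g}.
FIRST(G): from G->λ we get {λ}; from G->B g S a we get {g}. So FIRST(G) = {λ, g}.
FIRST(S): from S->c J b B we get {c}; from S->G S G we get {c, g}. So FIRST(S) = {c, g}.
FIRST(J B G): take FIRST of each symbol in turn, carrying on past any symbol whose FIRST contains λ; result {λ, a, g}.

{λ, a, g}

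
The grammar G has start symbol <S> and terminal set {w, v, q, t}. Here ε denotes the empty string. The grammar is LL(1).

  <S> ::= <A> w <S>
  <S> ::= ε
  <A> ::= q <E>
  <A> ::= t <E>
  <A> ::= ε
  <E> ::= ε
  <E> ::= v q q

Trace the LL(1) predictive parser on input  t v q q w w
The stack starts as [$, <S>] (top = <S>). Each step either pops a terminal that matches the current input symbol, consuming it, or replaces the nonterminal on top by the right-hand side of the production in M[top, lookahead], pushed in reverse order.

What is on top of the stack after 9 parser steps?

     Stack          Input          Action
  1  $ <S>          t v q q w w $  expand <S> ::= <A> w <S>
  2  $ <S> w <A>    t v q q w w $  expand <A> ::= t <E>
  3  $ <S> w <E> t  t v q q w w $  match t
  4  $ <S> w <E>    v q q w w $    expand <E> ::= v q q
  5  $ <S> w q q v  v q q w w $    match v
  6  $ <S> w q q    q q w w $      match q
  7  $ <S> w q      q w w $        match q
  8  $ <S> w        w w $          match w
  9  $ <S>          w $            expand <S> ::= <A> w <S>
Stack after step 9: $ <S> w <A> (top = <A>).

<A>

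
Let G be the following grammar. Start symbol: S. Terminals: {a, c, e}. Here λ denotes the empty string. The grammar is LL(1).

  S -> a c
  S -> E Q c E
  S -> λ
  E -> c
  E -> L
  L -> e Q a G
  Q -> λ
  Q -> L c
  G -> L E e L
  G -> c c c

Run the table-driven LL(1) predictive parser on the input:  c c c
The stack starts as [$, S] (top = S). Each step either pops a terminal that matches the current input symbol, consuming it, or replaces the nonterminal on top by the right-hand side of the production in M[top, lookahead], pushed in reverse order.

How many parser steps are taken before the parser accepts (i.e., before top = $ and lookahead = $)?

step 1: stack=$ S  input=c c c $  — expand S -> E Q c E
step 2: stack=$ E c Q E  input=c c c $  — expand E -> c
step 3: stack=$ E c Q c  input=c c c $  — match c
step 4: stack=$ E c Q  input=c c $  — expand Q -> λ
step 5: stack=$ E c  input=c c $  — match c
step 6: stack=$ E  input=c $  — expand E -> c
step 7: stack=$ c  input=c $  — match c
Accept reached after 7 steps.

7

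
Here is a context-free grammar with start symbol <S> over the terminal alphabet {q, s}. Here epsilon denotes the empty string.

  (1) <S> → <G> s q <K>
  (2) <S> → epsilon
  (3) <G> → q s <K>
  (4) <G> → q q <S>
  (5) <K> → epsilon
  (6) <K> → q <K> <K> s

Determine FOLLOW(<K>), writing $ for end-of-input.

FIRST(<G>) = {q}
FIRST(<K>) = {epsilon, q}
FIRST(<S>) = {epsilon, q}  (via <G> s q <K>)
FOLLOW(<S>) includes $ since <S> is the start symbol.
FOLLOW(<G>): in <S>→<G> s q <K>, <G> is followed by s q <K> with FIRST {s}. Thus FOLLOW(<G>) = {s}.
FOLLOW(<S>): in <G>→q q <S>, the suffix after <S> is empty, so FOLLOW(<S>) ⊇ FOLLOW(<G>) = {s}. Thus FOLLOW(<S>) = {$, s}.
FOLLOW(<K>): in <S>→<G> s q <K>, the suffix after <K> is empty, so FOLLOW(<K>) ⊇ FOLLOW(<S>) = {$, s}; in <G>→q s <K>, the suffix after <K> is empty, so FOLLOW(<K>) ⊇ FOLLOW(<G>) = {s}; in <K>→q <K> <K> s (occurrence 1), <K> is followed by <K> s with FIRST {q, s}; in <K>→q <K> <K> s (occurrence 2), <K> is followed by s with FIRST {s}. Thus FOLLOW(<K>) = {$, q, s}.

{$, q, s}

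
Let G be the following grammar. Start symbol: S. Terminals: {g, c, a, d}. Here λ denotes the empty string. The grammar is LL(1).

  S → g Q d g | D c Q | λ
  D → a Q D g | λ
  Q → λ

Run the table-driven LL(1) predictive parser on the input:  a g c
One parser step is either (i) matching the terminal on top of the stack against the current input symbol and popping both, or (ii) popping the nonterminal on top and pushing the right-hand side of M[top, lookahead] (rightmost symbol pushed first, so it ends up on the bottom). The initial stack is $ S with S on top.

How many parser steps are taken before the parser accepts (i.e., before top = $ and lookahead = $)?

8

     Stack          Input    Action
  1  $ S            a g c $  expand S → D c Q
  2  $ Q c D        a g c $  expand D → a Q D g
  3  $ Q c g D Q a  a g c $  match a
  4  $ Q c g D Q    g c $    expand Q → λ
  5  $ Q c g D      g c $    expand D → λ
  6  $ Q c g        g c $    match g
  7  $ Q c          c $      match c
  8  $ Q            $        expand Q → λ
Accept reached after 8 steps.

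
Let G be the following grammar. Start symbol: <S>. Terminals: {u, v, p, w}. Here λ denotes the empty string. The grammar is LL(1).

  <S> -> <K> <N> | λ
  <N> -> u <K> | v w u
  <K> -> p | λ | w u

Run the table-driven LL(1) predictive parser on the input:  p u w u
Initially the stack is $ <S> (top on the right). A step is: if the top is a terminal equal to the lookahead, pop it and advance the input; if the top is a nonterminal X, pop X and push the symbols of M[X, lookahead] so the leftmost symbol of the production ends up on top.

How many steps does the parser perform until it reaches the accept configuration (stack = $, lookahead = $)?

8

     Stack      Input      Action
  1  $ <S>      p u w u $  expand <S> -> <K> <N>
  2  $ <N> <K>  p u w u $  expand <K> -> p
  3  $ <N> p    p u w u $  match p
  4  $ <N>      u w u $    expand <N> -> u <K>
  5  $ <K> u    u w u $    match u
  6  $ <K>      w u $      expand <K> -> w u
  7  $ u w      w u $      match w
  8  $ u        u $        match u
Accept reached after 8 steps.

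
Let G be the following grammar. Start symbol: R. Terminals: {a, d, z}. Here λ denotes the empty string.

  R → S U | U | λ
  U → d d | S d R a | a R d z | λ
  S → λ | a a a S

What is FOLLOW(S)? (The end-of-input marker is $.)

{$, a, d}

FIRST(S) = {λ, a}
FIRST(U) = {λ, a, d}  (via S d R a)
FIRST(R) = {λ, a, d}  (via S U, U)
FOLLOW(R) includes $ since R is the start symbol.
FOLLOW(R): in U→S d R a, R is followed by a with FIRST {a}; in U→a R d z, R is followed by d z with FIRST {d}. Thus FOLLOW(R) = {$, a, d}.
FOLLOW(U): in R→S U, the suffix after U is empty, so FOLLOW(U) ⊇ FOLLOW(R) = {$, a, d}; in R→U, the suffix after U is empty, so FOLLOW(U) ⊇ FOLLOW(R) = {$, a, d}. Thus FOLLOW(U) = {$, a, d}.
FOLLOW(S): in R→S U, S is followed by U with FIRST {λ, a, d}; in R→S U, the suffix after S is nullable, so FOLLOW(S) ⊇ FOLLOW(R) = {$, a, d}; in U→S d R a, S is followed by d R a with FIRST {d}; in S→a a a S, the suffix after S is empty (adds nothing new). Thus FOLLOW(S) = {$, a, d}.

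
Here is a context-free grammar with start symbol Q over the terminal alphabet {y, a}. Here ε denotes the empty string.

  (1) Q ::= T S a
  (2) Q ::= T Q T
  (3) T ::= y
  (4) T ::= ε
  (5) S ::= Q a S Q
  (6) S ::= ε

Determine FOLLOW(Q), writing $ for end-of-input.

{$, a, y}

FIRST(T): from T::=y we get {y}; from T::=ε we get {ε}. So FIRST(T) = {ε, y}.
FIRST(Q): from Q::=T S a we get {a, y}; from Q::=T Q T we get {a, y}. So FIRST(Q) = {a, y}.
FIRST(S): from S::=Q a S Q we get {a, y}; from S::=ε we get {ε}. So FIRST(S) = {ε, a, y}.
FOLLOW(Q) includes $ since Q is the start symbol.
FOLLOW(S): in Q::=T S a, S is followed by a with FIRST {a}; in S::=Q a S Q, S is followed by Q with FIRST {a, y}. Thus FOLLOW(S) = {a, y}.
FOLLOW(Q): in Q::=T Q T, Q is followed by T with FIRST {ε, y}; in Q::=T Q T, the suffix after Q is nullable (adds nothing new); in S::=Q a S Q (occurrence 1), Q is followed by a S Q with FIRST {a}; in S::=Q a S Q (occurrence 2), the suffix after Q is empty, so FOLLOW(Q) ⊇ FOLLOW(S) = {a, y}. Thus FOLLOW(Q) = {$, a, y}.
FOLLOW(T): in Q::=T S a, T is followed by S a with FIRST {a, y}; in Q::=T Q T (occurrence 1), T is followed by Q T with FIRST {a, y}; in Q::=T Q T (occurrence 2), the suffix after T is empty, so FOLLOW(T) ⊇ FOLLOW(Q) = {$, a, y}. Thus FOLLOW(T) = {$, a, y}.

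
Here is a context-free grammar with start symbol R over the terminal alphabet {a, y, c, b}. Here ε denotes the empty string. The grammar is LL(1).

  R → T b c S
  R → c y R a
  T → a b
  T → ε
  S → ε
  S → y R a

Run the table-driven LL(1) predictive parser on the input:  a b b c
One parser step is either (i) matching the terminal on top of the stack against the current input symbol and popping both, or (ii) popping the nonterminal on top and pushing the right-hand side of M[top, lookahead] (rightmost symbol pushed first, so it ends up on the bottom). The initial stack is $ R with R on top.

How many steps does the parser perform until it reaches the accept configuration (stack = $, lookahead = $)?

7

     Stack        Input      Action
  1  $ R          a b b c $  expand R → T b c S
  2  $ S c b T    a b b c $  expand T → a b
  3  $ S c b b a  a b b c $  match a
  4  $ S c b b    b b c $    match b
  5  $ S c b      b c $      match b
  6  $ S c        c $        match c
  7  $ S          $          expand S → ε
Accept reached after 7 steps.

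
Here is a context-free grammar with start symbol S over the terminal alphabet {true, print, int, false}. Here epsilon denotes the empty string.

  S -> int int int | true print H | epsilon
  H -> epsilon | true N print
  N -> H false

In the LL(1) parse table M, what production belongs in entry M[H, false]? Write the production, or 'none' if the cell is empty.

FIRST(S): from S->int int int we get {int}; from S->true print H we get {true}; from S->epsilon we get {epsilon}. So FIRST(S) = {epsilon, int, true}.
FIRST(H): from H->epsilon we get {epsilon}; from H->true N print we get {true}. So FIRST(H) = {epsilon, true}.
FIRST(N): from N->H false we get {false, true}. So FIRST(N) = {false, true}.
FOLLOW(S) includes $ since S is the start symbol.
FOLLOW(S): S appears on no right-hand side. Thus FOLLOW(S) = {$}.
FOLLOW(H): in S->true print H, the suffix after H is empty, so FOLLOW(H) ⊇ FOLLOW(S) = {$}; in N->H false, H is followed by false with FIRST {false}. Thus FOLLOW(H) = {$, false}.
For H -> epsilon: FIRST(epsilon) = {epsilon}, so it goes in M[H, t] for t ∈ {}; since epsilon ∈ FIRST, also for every t ∈ FOLLOW(H) = {$, false}.
For H -> true N print: FIRST(true N print) = {true}, so it goes in M[H, t] for t ∈ {true}.

H -> epsilon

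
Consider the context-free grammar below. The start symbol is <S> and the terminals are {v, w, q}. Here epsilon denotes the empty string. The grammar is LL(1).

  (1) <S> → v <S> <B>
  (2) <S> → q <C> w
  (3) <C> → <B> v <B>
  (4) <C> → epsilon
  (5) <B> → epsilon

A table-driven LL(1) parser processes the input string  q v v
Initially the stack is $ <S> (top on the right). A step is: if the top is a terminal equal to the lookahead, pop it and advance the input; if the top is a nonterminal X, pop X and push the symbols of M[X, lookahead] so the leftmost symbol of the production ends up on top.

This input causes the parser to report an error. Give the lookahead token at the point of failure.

     Stack          Input    Action
  1  $ <S>          q v v $  expand <S> → q <C> w
  2  $ w <C> q      q v v $  match q
  3  $ w <C>        v v $    expand <C> → <B> v <B>
  4  $ w <B> v <B>  v v $    expand <B> → epsilon
  5  $ w <B> v      v v $    match v
  6  $ w <B>        v $      expand <B> → epsilon
  7  $ w            v $      error: top is terminal w but lookahead is v

v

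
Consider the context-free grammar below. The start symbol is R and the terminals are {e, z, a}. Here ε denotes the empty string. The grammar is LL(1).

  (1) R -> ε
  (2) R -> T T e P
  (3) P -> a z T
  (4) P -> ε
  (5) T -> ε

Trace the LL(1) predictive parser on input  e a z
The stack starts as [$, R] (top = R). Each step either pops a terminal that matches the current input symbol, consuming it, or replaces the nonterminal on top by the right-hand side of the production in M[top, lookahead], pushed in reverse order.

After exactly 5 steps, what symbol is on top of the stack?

step 1: stack=$ R  input=e a z $  — expand R -> T T e P
step 2: stack=$ P e T T  input=e a z $  — expand T -> ε
step 3: stack=$ P e T  input=e a z $  — expand T -> ε
step 4: stack=$ P e  input=e a z $  — match e
step 5: stack=$ P  input=a z $  — expand P -> a z T
Stack after step 5: $ T z a (top = a).

a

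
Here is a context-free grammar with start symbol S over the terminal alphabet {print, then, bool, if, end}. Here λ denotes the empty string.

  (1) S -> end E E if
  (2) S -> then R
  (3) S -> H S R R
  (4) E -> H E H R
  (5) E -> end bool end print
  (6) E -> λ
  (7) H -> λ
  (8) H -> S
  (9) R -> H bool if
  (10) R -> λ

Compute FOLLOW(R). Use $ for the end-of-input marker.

FIRST(S): from S->end E E if we get {end}; from S->then R we get {then}; from S->H S R R we get {end, then}. So FIRST(S) = {end, then}.
FIRST(H): from H->λ we get {λ}; from H->S we get {end, then}. So FIRST(H) = {λ, end, then}.
FIRST(R): from R->H bool if we get {bool, end, then}; from R->λ we get {λ}. So FIRST(R) = {λ, bool, end, then}.
FIRST(E): from E->H E H R we get {λ, bool, end, then}; from E->end bool end print we get {end}; from E->λ we get {λ}. So FIRST(E) = {λ, bool, end, then}.
FOLLOW(S) includes $ since S is the start symbol.
FOLLOW(E): in S->end E E if (occurrence 1), E is followed by E if with FIRST {bool, end, if, then}; in S->end E E if (occurrence 2), E is followed by if with FIRST {if}; in E->H E H R, E is followed by H R with FIRST {λ, bool, end, then}; in E->H E H R, the suffix after E is nullable (adds nothing new). Thus FOLLOW(E) = {bool, end, if, then}.
FOLLOW(H): in S->H S R R, H is followed by S R R with FIRST {end, then}; in E->H E H R (occurrence 1), H is followed by E H R with FIRST {λ, bool, end, then}; in E->H E H R (occurrence 1), the suffix after H is nullable, so FOLLOW(H) ⊇ FOLLOW(E) = {bool, end, if, then}; in E->H E H R (occurrence 2), H is followed by R with FIRST {λ, bool, end, then}; in E->H E H R (occurrence 2), the suffix after H is nullable, so FOLLOW(H) ⊇ FOLLOW(E) = {bool, end, if, then}; in R->H bool if, H is followed by bool if with FIRST {bool}. Thus FOLLOW(H) = {bool, end, if, then}.
FOLLOW(S): in S->H S R R, S is followed by R R with FIRST {λ, bool, end, then}; in S->H S R R, the suffix after S is nullable (adds nothing new); in H->S, the suffix after S is empty, so FOLLOW(S) ⊇ FOLLOW(H) = {bool, end, if, then}. Thus FOLLOW(S) = {$, bool, end, if, then}.
FOLLOW(R): in S->then R, the suffix after R is empty, so FOLLOW(R) ⊇ FOLLOW(S) = {$, bool, end, if, then}; in S->H S R R (occurrence 1), R is followed by R with FIRST {λ, bool, end, then}; in S->H S R R (occurrence 1), the suffix after R is nullable, so FOLLOW(R) ⊇ FOLLOW(S) = {$, bool, end, if, then}; in S->H S R R (occurrence 2), the suffix after R is empty, so FOLLOW(R) ⊇ FOLLOW(S) = {$, bool, end, if, then}; in E->H E H R, the suffix after R is empty, so FOLLOW(R) ⊇ FOLLOW(E) = {bool, end, if, then}. Thus FOLLOW(R) = {$, bool, end, if, then}.

{$, bool, end, if, then}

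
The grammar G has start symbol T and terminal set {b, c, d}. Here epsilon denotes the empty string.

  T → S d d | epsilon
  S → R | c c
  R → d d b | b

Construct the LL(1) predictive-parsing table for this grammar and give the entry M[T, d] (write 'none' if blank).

FIRST(R) = {b, d}
FIRST(S) = {b, c, d}  (via R)
FIRST(T) = {epsilon, b, c, d}  (via S d d)
FOLLOW(T) includes $ since T is the start symbol.
FOLLOW(T): T appears on no right-hand side. Thus FOLLOW(T) = {$}.
For T → S d d: FIRST(S d d) = {b, c, d}, so it goes in M[T, t] for t ∈ {b, c, d}.
For T → epsilon: FIRST(epsilon) = {epsilon}, so it goes in M[T, t] for t ∈ {}; since epsilon ∈ FIRST, also for every t ∈ FOLLOW(T) = {$}.

T → S d d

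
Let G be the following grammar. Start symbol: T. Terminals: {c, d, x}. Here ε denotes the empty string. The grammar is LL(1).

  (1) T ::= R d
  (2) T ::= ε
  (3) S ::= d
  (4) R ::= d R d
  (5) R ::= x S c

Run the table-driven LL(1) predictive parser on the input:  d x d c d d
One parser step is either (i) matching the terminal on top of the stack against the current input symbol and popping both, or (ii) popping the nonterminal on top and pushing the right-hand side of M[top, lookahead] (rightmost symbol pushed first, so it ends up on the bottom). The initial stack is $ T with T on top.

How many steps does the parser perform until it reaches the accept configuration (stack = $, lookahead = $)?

step 1: stack=$ T  input=d x d c d d $  — expand T ::= R d
step 2: stack=$ d R  input=d x d c d d $  — expand R ::= d R d
step 3: stack=$ d d R d  input=d x d c d d $  — match d
step 4: stack=$ d d R  input=x d c d d $  — expand R ::= x S c
step 5: stack=$ d d c S x  input=x d c d d $  — match x
step 6: stack=$ d d c S  input=d c d d $  — expand S ::= d
step 7: stack=$ d d c d  input=d c d d $  — match d
step 8: stack=$ d d c  input=c d d $  — match c
step 9: stack=$ d d  input=d d $  — match d
step 10: stack=$ d  input=d $  — match d
Accept reached after 10 steps.

10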